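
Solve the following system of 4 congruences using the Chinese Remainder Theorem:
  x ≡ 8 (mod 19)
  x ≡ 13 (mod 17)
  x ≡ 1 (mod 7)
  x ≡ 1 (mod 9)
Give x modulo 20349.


Product of moduli M = 19 · 17 · 7 · 9 = 20349.
Merge one congruence at a time:
  Start: x ≡ 8 (mod 19).
  Combine with x ≡ 13 (mod 17); new modulus lcm = 323.
    Write x = 8 + 19·t and substitute into x ≡ 13 (mod 17): 19·t ≡ 13 − 8 = 5 (mod 17).
    Reduce coefficients mod 17: 2·t ≡ 5 (mod 17).
    The inverse of 2 mod 17 is 9 (since 2·9 = 18 = 1·17 + 1), so t ≡ 9·5 = 45 ≡ 11 (mod 17).
    Then x = 8 + 19·11 = 217, valid modulo lcm(19, 17) = 323: x ≡ 217 (mod 323).
  Combine with x ≡ 1 (mod 7); new modulus lcm = 2261.
    Write x = 217 + 323·t and substitute into x ≡ 1 (mod 7): 323·t ≡ 1 − 217 = -216 (mod 7).
    Reduce coefficients mod 7: 1·t ≡ 1 (mod 7).
    So t ≡ 1 (mod 7).
    Then x = 217 + 323·1 = 540, valid modulo lcm(323, 7) = 2261: x ≡ 540 (mod 2261).
  Combine with x ≡ 1 (mod 9); new modulus lcm = 20349.
    Write x = 540 + 2261·t and substitute into x ≡ 1 (mod 9): 2261·t ≡ 1 − 540 = -539 (mod 9).
    Reduce coefficients mod 9: 2·t ≡ 1 (mod 9).
    The inverse of 2 mod 9 is 5 (since 2·5 = 10 = 1·9 + 1), so t ≡ 5·1 = 5 ≡ 5 (mod 9).
    Then x = 540 + 2261·5 = 11845, valid modulo lcm(2261, 9) = 20349: x ≡ 11845 (mod 20349).
Verify against each original: 11845 mod 19 = 8, 11845 mod 17 = 13, 11845 mod 7 = 1, 11845 mod 9 = 1.

x ≡ 11845 (mod 20349).


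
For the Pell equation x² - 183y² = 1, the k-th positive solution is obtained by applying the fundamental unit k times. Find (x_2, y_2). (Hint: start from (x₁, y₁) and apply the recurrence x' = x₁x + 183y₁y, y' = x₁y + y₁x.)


Step 1: Find the fundamental solution (x₁, y₁) of x² - 183y² = 1.
  Expand √183 as a continued fraction. a₀ = ⌊√183⌋ = 13; iterate m_{k+1} = d_k·a_k − m_k, d_{k+1} = (183 − m_{k+1}²)/d_k, a_{k+1} = ⌊(a₀ + m_{k+1})/d_{k+1}⌋ (starting m₀ = 0, d₀ = 1), with convergents p_k = a_k·p_{k-1} + p_{k-2}, q_k = a_k·q_{k-1} + q_{k-2} (p₋₁ = 1, q₋₁ = 0):
  k = 0: a₀ = 13; p₀/q₀ = 13/1; p₀² − 183·q₀² = 169 − 183 = -14.
  k = 1: m = 13, d = 14, a = ⌊(13 + 13)/14⌋ = 1; p/q = (1·13 + 1)/(1·1 + 0) = 14/1; p² − 183·q² = 196 − 183 = 13.
  k = 2: m = 1, d = 13, a = ⌊(13 + 1)/13⌋ = 1; p/q = (1·14 + 13)/(1·1 + 1) = 27/2; p² − 183·q² = 729 − 732 = -3.
  k = 3: m = 12, d = 3, a = ⌊(13 + 12)/3⌋ = 8; p/q = (8·27 + 14)/(8·2 + 1) = 230/17; p² − 183·q² = 52900 − 52887 = 13.
  k = 4: m = 12, d = 13, a = ⌊(13 + 12)/13⌋ = 1; p/q = (1·230 + 27)/(1·17 + 2) = 257/19; p² − 183·q² = 66049 − 66063 = -14.
  k = 5: m = 1, d = 14, a = ⌊(13 + 1)/14⌋ = 1; p/q = (1·257 + 230)/(1·19 + 17) = 487/36; p² − 183·q² = 237169 − 237168 = 1.
  The first convergent with p² − 183·q² = 1 gives the fundamental solution (x₁, y₁) = (487, 36).
Step 2: Apply the recurrence (x_{n+1}, y_{n+1}) = (x₁x_n + 183y₁y_n, x₁y_n + y₁x_n) repeatedly.
  From (x_1, y_1) = (487, 36): x_2 = 487·487 + 183·36·36 = 474337; y_2 = 487·36 + 36·487 = 35064.
Step 3: Verify x_2² - 183·y_2² = 224995589569 - 224995589568 = 1 (should be 1). ✓

(x_1, y_1) = (487, 36); (x_2, y_2) = (474337, 35064).


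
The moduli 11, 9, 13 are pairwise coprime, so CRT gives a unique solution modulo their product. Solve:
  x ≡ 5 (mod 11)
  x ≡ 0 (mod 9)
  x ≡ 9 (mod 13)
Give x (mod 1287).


Moduli 11, 9, 13 are pairwise coprime; by CRT there is a unique solution modulo M = 11 · 9 · 13 = 1287.
Solve pairwise, accumulating the modulus:
  Start with x ≡ 5 (mod 11).
  Combine with x ≡ 0 (mod 9): since gcd(11, 9) = 1, we get a unique residue mod 99.
    Write x = 5 + 11·t and substitute into x ≡ 0 (mod 9): 11·t ≡ 0 − 5 = -5 (mod 9).
    Reduce coefficients mod 9: 2·t ≡ 4 (mod 9).
    The inverse of 2 mod 9 is 5 (since 2·5 = 10 = 1·9 + 1), so t ≡ 5·4 = 20 ≡ 2 (mod 9).
    Then x = 5 + 11·2 = 27, valid modulo lcm(11, 9) = 99: x ≡ 27 (mod 99).
  Combine with x ≡ 9 (mod 13): since gcd(99, 13) = 1, we get a unique residue mod 1287.
    Write x = 27 + 99·t and substitute into x ≡ 9 (mod 13): 99·t ≡ 9 − 27 = -18 (mod 13).
    Reduce coefficients mod 13: 8·t ≡ 8 (mod 13).
    The inverse of 8 mod 13 is 5 (since 8·5 = 40 = 3·13 + 1), so t ≡ 5·8 = 40 ≡ 1 (mod 13).
    Then x = 27 + 99·1 = 126, valid modulo lcm(99, 13) = 1287: x ≡ 126 (mod 1287).
Verify: 126 mod 11 = 5 ✓, 126 mod 9 = 0 ✓, 126 mod 13 = 9 ✓.

x ≡ 126 (mod 1287).


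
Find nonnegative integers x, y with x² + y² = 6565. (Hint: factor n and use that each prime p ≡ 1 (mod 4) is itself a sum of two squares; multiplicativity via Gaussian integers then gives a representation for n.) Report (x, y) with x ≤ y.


Step 1: Factor n = 6565 = 5 · 13 · 101.
Step 2: Check the mod-4 condition on each prime factor: 5 ≡ 1 (mod 4), exponent 1; 13 ≡ 1 (mod 4), exponent 1; 101 ≡ 1 (mod 4), exponent 1.
All primes ≡ 3 (mod 4) appear to even exponent (or don't appear), so by the two-squares theorem n IS expressible as a sum of two squares.
Step 3: Build a representation. Here n = 5 · 13 · 101 is a product of primes ≡ 1 (mod 4). Each prime p ≡ 1 (mod 4) is itself a sum of two squares; find a² by testing p − a² for a perfect square:
  5: 5 − 1² = 4 = 2² ⇒ 5 = 1² + 2².
  13: 13 − 1² = 12, 13 − 2² = 9 = 3² ⇒ 13 = 2² + 3².
  101: 101 − 1² = 100 = 10² ⇒ 101 = 1² + 10².
  Combine using the Brahmagupta–Fibonacci identity (a² + b²)(c² + d²) = (ac − bd)² + (ad + bc)² = (ac + bd)² + (ad − bc)²:
  5 · 13 = 65: from (1² + 2²)(2² + 3²), take (1·2 − 2·3, 1·3 + 2·2) = (2 − 6, 3 + 4) = (-4, 7); dropping signs (only squares matter) gives (4, 7); check 4² + 7² = 16 + 49 = 65 ✓.
  65 · 101 = 6565: from (4² + 7²)(1² + 10²), take (4·1 − 7·10, 4·10 + 7·1) = (4 − 70, 40 + 7) = (-66, 47); dropping signs (only squares matter) gives (66, 47); check 66² + 47² = 4356 + 2209 = 6565 ✓.
Step 4: Order so x ≤ y and verify: 47² + 66² = 2209 + 4356 = 6565 = n. ✓

n = 6565 = 47² + 66² (one valid representation with x ≤ y).


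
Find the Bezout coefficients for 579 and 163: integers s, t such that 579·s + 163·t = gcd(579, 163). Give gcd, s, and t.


Euclidean algorithm on (579, 163) — divide until remainder is 0:
  579 = 3 · 163 + 90
  163 = 1 · 90 + 73
  90 = 1 · 73 + 17
  73 = 4 · 17 + 5
  17 = 3 · 5 + 2
  5 = 2 · 2 + 1
  2 = 2 · 1 + 0
gcd(579, 163) = 1.
Track Bezout coefficients alongside the remainders: start with r₀ = 579 = a·1 + b·0 (s = 1, t = 0) and r₁ = 163 = a·0 + b·1 (s = 0, t = 1); each new remainder r_{k+1} = r_{k-1} − q_k·r_k inherits s_{k+1} = s_{k-1} − q_k·s_k, t_{k+1} = t_{k-1} − q_k·t_k, so r_k = a·s_k + b·t_k at every step:
  q = 3: r = 90, s = 1 − 3·0 = 1, t = 0 − 3·1 = -3  (check: 579·1 + 163·(-3) = 90)
  q = 1: r = 73, s = 0 − 1·1 = -1, t = 1 − 1·(-3) = 4  (check: 579·(-1) + 163·4 = 73)
  q = 1: r = 17, s = 1 − 1·(-1) = 2, t = -3 − 1·4 = -7  (check: 579·2 + 163·(-7) = 17)
  q = 4: r = 5, s = -1 − 4·2 = -9, t = 4 − 4·(-7) = 32  (check: 579·(-9) + 163·32 = 5)
  q = 3: r = 2, s = 2 − 3·(-9) = 29, t = -7 − 3·32 = -103  (check: 579·29 + 163·(-103) = 2)
  q = 2: r = 1, s = -9 − 2·29 = -67, t = 32 − 2·(-103) = 238  (check: 579·(-67) + 163·238 = 1)
The row with r = 1 (the gcd) gives the Bezout coefficients s = -67, t = 238.
Result: 579 · (-67) + 163 · (238) = 1.

gcd(579, 163) = 1; s = -67, t = 238 (check: 579·(-67) + 163·238 = 1).


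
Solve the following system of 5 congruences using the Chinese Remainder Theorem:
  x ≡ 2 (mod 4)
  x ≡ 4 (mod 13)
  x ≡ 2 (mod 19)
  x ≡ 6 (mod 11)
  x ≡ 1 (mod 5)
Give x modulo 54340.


Product of moduli M = 4 · 13 · 19 · 11 · 5 = 54340.
Merge one congruence at a time:
  Start: x ≡ 2 (mod 4).
  Combine with x ≡ 4 (mod 13); new modulus lcm = 52.
    Write x = 2 + 4·t and substitute into x ≡ 4 (mod 13): 4·t ≡ 4 − 2 = 2 (mod 13).
    The inverse of 4 mod 13 is 10 (since 4·10 = 40 = 3·13 + 1), so t ≡ 10·2 = 20 ≡ 7 (mod 13).
    Then x = 2 + 4·7 = 30, valid modulo lcm(4, 13) = 52: x ≡ 30 (mod 52).
  Combine with x ≡ 2 (mod 19); new modulus lcm = 988.
    Write x = 30 + 52·t and substitute into x ≡ 2 (mod 19): 52·t ≡ 2 − 30 = -28 (mod 19).
    Reduce coefficients mod 19: 14·t ≡ 10 (mod 19).
    The inverse of 14 mod 19 is 15 (since 14·15 = 210 = 11·19 + 1), so t ≡ 15·10 = 150 ≡ 17 (mod 19).
    Then x = 30 + 52·17 = 914, valid modulo lcm(52, 19) = 988: x ≡ 914 (mod 988).
  Combine with x ≡ 6 (mod 11); new modulus lcm = 10868.
    Write x = 914 + 988·t and substitute into x ≡ 6 (mod 11): 988·t ≡ 6 − 914 = -908 (mod 11).
    Reduce coefficients mod 11: 9·t ≡ 5 (mod 11).
    The inverse of 9 mod 11 is 5 (since 9·5 = 45 = 4·11 + 1), so t ≡ 5·5 = 25 ≡ 3 (mod 11).
    Then x = 914 + 988·3 = 3878, valid modulo lcm(988, 11) = 10868: x ≡ 3878 (mod 10868).
  Combine with x ≡ 1 (mod 5); new modulus lcm = 54340.
    Write x = 3878 + 10868·t and substitute into x ≡ 1 (mod 5): 10868·t ≡ 1 − 3878 = -3877 (mod 5).
    Reduce coefficients mod 5: 3·t ≡ 3 (mod 5).
    The inverse of 3 mod 5 is 2 (since 3·2 = 6 = 1·5 + 1), so t ≡ 2·3 = 6 ≡ 1 (mod 5).
    Then x = 3878 + 10868·1 = 14746, valid modulo lcm(10868, 5) = 54340: x ≡ 14746 (mod 54340).
Verify against each original: 14746 mod 4 = 2, 14746 mod 13 = 4, 14746 mod 19 = 2, 14746 mod 11 = 6, 14746 mod 5 = 1.

x ≡ 14746 (mod 54340).


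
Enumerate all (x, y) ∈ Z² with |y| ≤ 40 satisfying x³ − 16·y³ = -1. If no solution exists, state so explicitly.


The equation is x³ - 16y³ = -1. For fixed y, x³ = 16·y³ − 1, so a solution requires the RHS to be a perfect cube.
Strategy: iterate y from -40 to 40, compute RHS = 16·y³ − 1, and check whether it is a (positive or negative) perfect cube.
Check small values of y:
  y = 0: RHS = -1 = (-1)³ ⇒ x = -1 works.
  y = 1: RHS = 15 is not a perfect cube.
  y = -1: RHS = -17 is not a perfect cube.
  y = 2: RHS = 127 is not a perfect cube.
  y = -2: RHS = -129 is not a perfect cube.
  y = 3: RHS = 431 is not a perfect cube.
  y = -3: RHS = -433 is not a perfect cube.
Continuing the search up to |y| = 40 finds no further solutions beyond those listed.
Collected solutions: (-1, 0).

Solutions (with |y| ≤ 40): (-1, 0).


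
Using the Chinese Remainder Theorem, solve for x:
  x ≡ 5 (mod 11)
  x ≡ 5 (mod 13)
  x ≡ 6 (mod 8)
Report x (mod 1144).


Moduli 11, 13, 8 are pairwise coprime; by CRT there is a unique solution modulo M = 11 · 13 · 8 = 1144.
Solve pairwise, accumulating the modulus:
  Start with x ≡ 5 (mod 11).
  Combine with x ≡ 5 (mod 13): since gcd(11, 13) = 1, we get a unique residue mod 143.
    Write x = 5 + 11·t and substitute into x ≡ 5 (mod 13): 11·t ≡ 5 − 5 = 0 (mod 13).
    The inverse of 11 mod 13 is 6 (since 11·6 = 66 = 5·13 + 1), so t ≡ 6·0 = 0 ≡ 0 (mod 13).
    Then x = 5 + 11·0 = 5, valid modulo lcm(11, 13) = 143: x ≡ 5 (mod 143).
  Combine with x ≡ 6 (mod 8): since gcd(143, 8) = 1, we get a unique residue mod 1144.
    Write x = 5 + 143·t and substitute into x ≡ 6 (mod 8): 143·t ≡ 6 − 5 = 1 (mod 8).
    Reduce coefficients mod 8: 7·t ≡ 1 (mod 8).
    The inverse of 7 mod 8 is 7 (since 7·7 = 49 = 6·8 + 1), so t ≡ 7·1 = 7 ≡ 7 (mod 8).
    Then x = 5 + 143·7 = 1006, valid modulo lcm(143, 8) = 1144: x ≡ 1006 (mod 1144).
Verify: 1006 mod 11 = 5 ✓, 1006 mod 13 = 5 ✓, 1006 mod 8 = 6 ✓.

x ≡ 1006 (mod 1144).


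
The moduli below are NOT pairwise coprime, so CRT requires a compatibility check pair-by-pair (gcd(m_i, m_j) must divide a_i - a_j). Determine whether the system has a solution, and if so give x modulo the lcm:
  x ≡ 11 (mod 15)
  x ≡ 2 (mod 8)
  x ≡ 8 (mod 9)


Moduli 15, 8, 9 are not pairwise coprime, so CRT works modulo lcm(m_i) when all pairwise compatibility conditions hold.
Pairwise compatibility: gcd(m_i, m_j) must divide a_i - a_j for every pair.
Merge one congruence at a time:
  Start: x ≡ 11 (mod 15).
  Combine with x ≡ 2 (mod 8): gcd(15, 8) = 1; 2 - 11 = -9, which IS divisible by 1, so compatible.
    Write x = 11 + 15·t and substitute into x ≡ 2 (mod 8): 15·t ≡ 2 − 11 = -9 (mod 8).
    Reduce coefficients mod 8: 7·t ≡ 7 (mod 8).
    The inverse of 7 mod 8 is 7 (since 7·7 = 49 = 6·8 + 1), so t ≡ 7·7 = 49 ≡ 1 (mod 8).
    Then x = 11 + 15·1 = 26, valid modulo lcm(15, 8) = 120: x ≡ 26 (mod 120).
  Combine with x ≡ 8 (mod 9): gcd(120, 9) = 3; 8 - 26 = -18, which IS divisible by 3, so compatible.
    Write x = 26 + 120·t and substitute into x ≡ 8 (mod 9): 120·t ≡ 8 − 26 = -18 (mod 9).
    Divide the congruence (and modulus) by g = 3: 40·t ≡ -6 (mod 3).
    Reduce coefficients mod 3: 1·t ≡ 0 (mod 3).
    So t ≡ 0 (mod 3).
    Then x = 26 + 120·0 = 26, valid modulo lcm(120, 9) = 360: x ≡ 26 (mod 360).
Verify: 26 mod 15 = 11, 26 mod 8 = 2, 26 mod 9 = 8.

x ≡ 26 (mod 360).


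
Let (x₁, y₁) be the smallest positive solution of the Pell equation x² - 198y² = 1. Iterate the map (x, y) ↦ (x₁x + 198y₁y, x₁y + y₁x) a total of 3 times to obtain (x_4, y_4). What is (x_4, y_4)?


Step 1: Find the fundamental solution (x₁, y₁) of x² - 198y² = 1.
  Expand √198 as a continued fraction. a₀ = ⌊√198⌋ = 14; iterate m_{k+1} = d_k·a_k − m_k, d_{k+1} = (198 − m_{k+1}²)/d_k, a_{k+1} = ⌊(a₀ + m_{k+1})/d_{k+1}⌋ (starting m₀ = 0, d₀ = 1), with convergents p_k = a_k·p_{k-1} + p_{k-2}, q_k = a_k·q_{k-1} + q_{k-2} (p₋₁ = 1, q₋₁ = 0):
  k = 0: a₀ = 14; p₀/q₀ = 14/1; p₀² − 198·q₀² = 196 − 198 = -2.
  k = 1: m = 14, d = 2, a = ⌊(14 + 14)/2⌋ = 14; p/q = (14·14 + 1)/(14·1 + 0) = 197/14; p² − 198·q² = 38809 − 38808 = 1.
  The first convergent with p² − 198·q² = 1 gives the fundamental solution (x₁, y₁) = (197, 14).
Step 2: Apply the recurrence (x_{n+1}, y_{n+1}) = (x₁x_n + 198y₁y_n, x₁y_n + y₁x_n) repeatedly.
  From (x_1, y_1) = (197, 14): x_2 = 197·197 + 198·14·14 = 77617; y_2 = 197·14 + 14·197 = 5516.
  From (x_2, y_2) = (77617, 5516): x_3 = 197·77617 + 198·14·5516 = 30580901; y_3 = 197·5516 + 14·77617 = 2173290.
  From (x_3, y_3) = (30580901, 2173290): x_4 = 197·30580901 + 198·14·2173290 = 12048797377; y_4 = 197·2173290 + 14·30580901 = 856270744.
Step 3: Verify x_4² - 198·y_4² = 145173518232002080129 - 145173518232002080128 = 1 (should be 1). ✓

(x_1, y_1) = (197, 14); (x_4, y_4) = (12048797377, 856270744).


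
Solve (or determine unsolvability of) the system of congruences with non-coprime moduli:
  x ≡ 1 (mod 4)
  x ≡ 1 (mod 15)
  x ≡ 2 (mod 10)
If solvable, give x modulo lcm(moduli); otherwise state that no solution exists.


Moduli 4, 15, 10 are not pairwise coprime, so CRT works modulo lcm(m_i) when all pairwise compatibility conditions hold.
Pairwise compatibility: gcd(m_i, m_j) must divide a_i - a_j for every pair.
Merge one congruence at a time:
  Start: x ≡ 1 (mod 4).
  Combine with x ≡ 1 (mod 15): gcd(4, 15) = 1; 1 - 1 = 0, which IS divisible by 1, so compatible.
    Write x = 1 + 4·t and substitute into x ≡ 1 (mod 15): 4·t ≡ 1 − 1 = 0 (mod 15).
    The inverse of 4 mod 15 is 4 (since 4·4 = 16 = 1·15 + 1), so t ≡ 4·0 = 0 ≡ 0 (mod 15).
    Then x = 1 + 4·0 = 1, valid modulo lcm(4, 15) = 60: x ≡ 1 (mod 60).
  Combine with x ≡ 2 (mod 10): gcd(60, 10) = 10, and 2 - 1 = 1 is NOT divisible by 10.
    ⇒ system is inconsistent (no integer solution).

No solution (the system is inconsistent).


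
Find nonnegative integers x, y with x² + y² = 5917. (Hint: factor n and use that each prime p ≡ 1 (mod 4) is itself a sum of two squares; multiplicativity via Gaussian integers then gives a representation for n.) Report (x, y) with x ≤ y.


Step 1: Factor n = 5917 = 61 · 97.
Step 2: Check the mod-4 condition on each prime factor: 61 ≡ 1 (mod 4), exponent 1; 97 ≡ 1 (mod 4), exponent 1.
All primes ≡ 3 (mod 4) appear to even exponent (or don't appear), so by the two-squares theorem n IS expressible as a sum of two squares.
Step 3: Build a representation. Here n = 61 · 97 is a product of primes ≡ 1 (mod 4). Each prime p ≡ 1 (mod 4) is itself a sum of two squares; find a² by testing p − a² for a perfect square:
  61: 61 − 1² = 60, 61 − 2² = 57, 61 − 3² = 52, 61 − 4² = 45, 61 − 5² = 36 = 6² ⇒ 61 = 5² + 6².
  97: 97 − 1² = 96, 97 − 2² = 93, 97 − 3² = 88, 97 − 4² = 81 = 9² ⇒ 97 = 4² + 9².
  Combine using the Brahmagupta–Fibonacci identity (a² + b²)(c² + d²) = (ac − bd)² + (ad + bc)² = (ac + bd)² + (ad − bc)²:
  61 · 97 = 5917: from (5² + 6²)(4² + 9²), take (5·4 − 6·9, 5·9 + 6·4) = (20 − 54, 45 + 24) = (-34, 69); dropping signs (only squares matter) gives (34, 69); check 34² + 69² = 1156 + 4761 = 5917 ✓.
Step 4: Order so x ≤ y and verify: 34² + 69² = 1156 + 4761 = 5917 = n. ✓

n = 5917 = 34² + 69² (one valid representation with x ≤ y).


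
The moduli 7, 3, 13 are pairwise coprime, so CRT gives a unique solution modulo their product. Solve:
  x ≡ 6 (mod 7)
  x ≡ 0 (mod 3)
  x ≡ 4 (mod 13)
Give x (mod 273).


Moduli 7, 3, 13 are pairwise coprime; by CRT there is a unique solution modulo M = 7 · 3 · 13 = 273.
Solve pairwise, accumulating the modulus:
  Start with x ≡ 6 (mod 7).
  Combine with x ≡ 0 (mod 3): since gcd(7, 3) = 1, we get a unique residue mod 21.
    Write x = 6 + 7·t and substitute into x ≡ 0 (mod 3): 7·t ≡ 0 − 6 = -6 (mod 3).
    Reduce coefficients mod 3: 1·t ≡ 0 (mod 3).
    So t ≡ 0 (mod 3).
    Then x = 6 + 7·0 = 6, valid modulo lcm(7, 3) = 21: x ≡ 6 (mod 21).
  Combine with x ≡ 4 (mod 13): since gcd(21, 13) = 1, we get a unique residue mod 273.
    Write x = 6 + 21·t and substitute into x ≡ 4 (mod 13): 21·t ≡ 4 − 6 = -2 (mod 13).
    Reduce coefficients mod 13: 8·t ≡ 11 (mod 13).
    The inverse of 8 mod 13 is 5 (since 8·5 = 40 = 3·13 + 1), so t ≡ 5·11 = 55 ≡ 3 (mod 13).
    Then x = 6 + 21·3 = 69, valid modulo lcm(21, 13) = 273: x ≡ 69 (mod 273).
Verify: 69 mod 7 = 6 ✓, 69 mod 3 = 0 ✓, 69 mod 13 = 4 ✓.

x ≡ 69 (mod 273).


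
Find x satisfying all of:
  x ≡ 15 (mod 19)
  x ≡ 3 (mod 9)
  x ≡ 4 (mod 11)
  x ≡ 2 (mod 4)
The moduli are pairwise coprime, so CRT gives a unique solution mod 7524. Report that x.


Product of moduli M = 19 · 9 · 11 · 4 = 7524.
Merge one congruence at a time:
  Start: x ≡ 15 (mod 19).
  Combine with x ≡ 3 (mod 9); new modulus lcm = 171.
    Write x = 15 + 19·t and substitute into x ≡ 3 (mod 9): 19·t ≡ 3 − 15 = -12 (mod 9).
    Reduce coefficients mod 9: 1·t ≡ 6 (mod 9).
    So t ≡ 6 (mod 9).
    Then x = 15 + 19·6 = 129, valid modulo lcm(19, 9) = 171: x ≡ 129 (mod 171).
  Combine with x ≡ 4 (mod 11); new modulus lcm = 1881.
    Write x = 129 + 171·t and substitute into x ≡ 4 (mod 11): 171·t ≡ 4 − 129 = -125 (mod 11).
    Reduce coefficients mod 11: 6·t ≡ 7 (mod 11).
    The inverse of 6 mod 11 is 2 (since 6·2 = 12 = 1·11 + 1), so t ≡ 2·7 = 14 ≡ 3 (mod 11).
    Then x = 129 + 171·3 = 642, valid modulo lcm(171, 11) = 1881: x ≡ 642 (mod 1881).
  Combine with x ≡ 2 (mod 4); new modulus lcm = 7524.
    Write x = 642 + 1881·t and substitute into x ≡ 2 (mod 4): 1881·t ≡ 2 − 642 = -640 (mod 4).
    Reduce coefficients mod 4: 1·t ≡ 0 (mod 4).
    So t ≡ 0 (mod 4).
    Then x = 642 + 1881·0 = 642, valid modulo lcm(1881, 4) = 7524: x ≡ 642 (mod 7524).
Verify against each original: 642 mod 19 = 15, 642 mod 9 = 3, 642 mod 11 = 4, 642 mod 4 = 2.

x ≡ 642 (mod 7524).


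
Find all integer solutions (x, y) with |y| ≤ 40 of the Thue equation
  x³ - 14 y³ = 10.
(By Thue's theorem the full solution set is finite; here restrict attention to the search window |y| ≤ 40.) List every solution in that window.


The equation is x³ - 14y³ = 10. For fixed y, x³ = 14·y³ + 10, so a solution requires the RHS to be a perfect cube.
Strategy: iterate y from -40 to 40, compute RHS = 14·y³ + 10, and check whether it is a (positive or negative) perfect cube.
Check small values of y:
  y = 0: RHS = 10 is not a perfect cube.
  y = 1: RHS = 24 is not a perfect cube.
  y = -1: RHS = -4 is not a perfect cube.
  y = 2: RHS = 122 is not a perfect cube.
  y = -2: RHS = -102 is not a perfect cube.
  y = 3: RHS = 388 is not a perfect cube.
  y = -3: RHS = -368 is not a perfect cube.
Continuing the search up to |y| = 40 finds no solutions either.
No (x, y) in the scanned range satisfies the equation.

No integer solutions with |y| ≤ 40.


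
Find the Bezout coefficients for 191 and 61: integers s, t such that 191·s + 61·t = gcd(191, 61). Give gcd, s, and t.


Euclidean algorithm on (191, 61) — divide until remainder is 0:
  191 = 3 · 61 + 8
  61 = 7 · 8 + 5
  8 = 1 · 5 + 3
  5 = 1 · 3 + 2
  3 = 1 · 2 + 1
  2 = 2 · 1 + 0
gcd(191, 61) = 1.
Track Bezout coefficients alongside the remainders: start with r₀ = 191 = a·1 + b·0 (s = 1, t = 0) and r₁ = 61 = a·0 + b·1 (s = 0, t = 1); each new remainder r_{k+1} = r_{k-1} − q_k·r_k inherits s_{k+1} = s_{k-1} − q_k·s_k, t_{k+1} = t_{k-1} − q_k·t_k, so r_k = a·s_k + b·t_k at every step:
  q = 3: r = 8, s = 1 − 3·0 = 1, t = 0 − 3·1 = -3  (check: 191·1 + 61·(-3) = 8)
  q = 7: r = 5, s = 0 − 7·1 = -7, t = 1 − 7·(-3) = 22  (check: 191·(-7) + 61·22 = 5)
  q = 1: r = 3, s = 1 − 1·(-7) = 8, t = -3 − 1·22 = -25  (check: 191·8 + 61·(-25) = 3)
  q = 1: r = 2, s = -7 − 1·8 = -15, t = 22 − 1·(-25) = 47  (check: 191·(-15) + 61·47 = 2)
  q = 1: r = 1, s = 8 − 1·(-15) = 23, t = -25 − 1·47 = -72  (check: 191·23 + 61·(-72) = 1)
The row with r = 1 (the gcd) gives the Bezout coefficients s = 23, t = -72.
Result: 191 · (23) + 61 · (-72) = 1.

gcd(191, 61) = 1; s = 23, t = -72 (check: 191·23 + 61·(-72) = 1).


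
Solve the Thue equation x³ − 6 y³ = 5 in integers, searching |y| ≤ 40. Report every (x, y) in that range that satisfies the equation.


The equation is x³ - 6y³ = 5. For fixed y, x³ = 6·y³ + 5, so a solution requires the RHS to be a perfect cube.
Strategy: iterate y from -40 to 40, compute RHS = 6·y³ + 5, and check whether it is a (positive or negative) perfect cube.
Check small values of y:
  y = 0: RHS = 5 is not a perfect cube.
  y = 1: RHS = 11 is not a perfect cube.
  y = -1: RHS = -1 = (-1)³ ⇒ x = -1 works.
  y = 2: RHS = 53 is not a perfect cube.
  y = -2: RHS = -43 is not a perfect cube.
  y = 3: RHS = 167 is not a perfect cube.
  y = -3: RHS = -157 is not a perfect cube.
Continuing the search up to |y| = 40 finds no further solutions beyond those listed.
Collected solutions: (-1, -1).

Solutions (with |y| ≤ 40): (-1, -1).


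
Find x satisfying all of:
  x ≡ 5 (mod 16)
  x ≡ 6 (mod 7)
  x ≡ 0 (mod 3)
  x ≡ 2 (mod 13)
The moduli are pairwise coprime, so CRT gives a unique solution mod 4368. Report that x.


Product of moduli M = 16 · 7 · 3 · 13 = 4368.
Merge one congruence at a time:
  Start: x ≡ 5 (mod 16).
  Combine with x ≡ 6 (mod 7); new modulus lcm = 112.
    Write x = 5 + 16·t and substitute into x ≡ 6 (mod 7): 16·t ≡ 6 − 5 = 1 (mod 7).
    Reduce coefficients mod 7: 2·t ≡ 1 (mod 7).
    The inverse of 2 mod 7 is 4 (since 2·4 = 8 = 1·7 + 1), so t ≡ 4·1 = 4 ≡ 4 (mod 7).
    Then x = 5 + 16·4 = 69, valid modulo lcm(16, 7) = 112: x ≡ 69 (mod 112).
  Combine with x ≡ 0 (mod 3); new modulus lcm = 336.
    Write x = 69 + 112·t and substitute into x ≡ 0 (mod 3): 112·t ≡ 0 − 69 = -69 (mod 3).
    Reduce coefficients mod 3: 1·t ≡ 0 (mod 3).
    So t ≡ 0 (mod 3).
    Then x = 69 + 112·0 = 69, valid modulo lcm(112, 3) = 336: x ≡ 69 (mod 336).
  Combine with x ≡ 2 (mod 13); new modulus lcm = 4368.
    Write x = 69 + 336·t and substitute into x ≡ 2 (mod 13): 336·t ≡ 2 − 69 = -67 (mod 13).
    Reduce coefficients mod 13: 11·t ≡ 11 (mod 13).
    The inverse of 11 mod 13 is 6 (since 11·6 = 66 = 5·13 + 1), so t ≡ 6·11 = 66 ≡ 1 (mod 13).
    Then x = 69 + 336·1 = 405, valid modulo lcm(336, 13) = 4368: x ≡ 405 (mod 4368).
Verify against each original: 405 mod 16 = 5, 405 mod 7 = 6, 405 mod 3 = 0, 405 mod 13 = 2.

x ≡ 405 (mod 4368).


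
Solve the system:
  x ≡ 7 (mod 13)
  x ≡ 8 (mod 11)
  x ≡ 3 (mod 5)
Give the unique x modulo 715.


Moduli 13, 11, 5 are pairwise coprime; by CRT there is a unique solution modulo M = 13 · 11 · 5 = 715.
Solve pairwise, accumulating the modulus:
  Start with x ≡ 7 (mod 13).
  Combine with x ≡ 8 (mod 11): since gcd(13, 11) = 1, we get a unique residue mod 143.
    Write x = 7 + 13·t and substitute into x ≡ 8 (mod 11): 13·t ≡ 8 − 7 = 1 (mod 11).
    Reduce coefficients mod 11: 2·t ≡ 1 (mod 11).
    The inverse of 2 mod 11 is 6 (since 2·6 = 12 = 1·11 + 1), so t ≡ 6·1 = 6 ≡ 6 (mod 11).
    Then x = 7 + 13·6 = 85, valid modulo lcm(13, 11) = 143: x ≡ 85 (mod 143).
  Combine with x ≡ 3 (mod 5): since gcd(143, 5) = 1, we get a unique residue mod 715.
    Write x = 85 + 143·t and substitute into x ≡ 3 (mod 5): 143·t ≡ 3 − 85 = -82 (mod 5).
    Reduce coefficients mod 5: 3·t ≡ 3 (mod 5).
    The inverse of 3 mod 5 is 2 (since 3·2 = 6 = 1·5 + 1), so t ≡ 2·3 = 6 ≡ 1 (mod 5).
    Then x = 85 + 143·1 = 228, valid modulo lcm(143, 5) = 715: x ≡ 228 (mod 715).
Verify: 228 mod 13 = 7 ✓, 228 mod 11 = 8 ✓, 228 mod 5 = 3 ✓.

x ≡ 228 (mod 715).


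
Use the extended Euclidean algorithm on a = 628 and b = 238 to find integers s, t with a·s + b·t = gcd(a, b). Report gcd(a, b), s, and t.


Euclidean algorithm on (628, 238) — divide until remainder is 0:
  628 = 2 · 238 + 152
  238 = 1 · 152 + 86
  152 = 1 · 86 + 66
  86 = 1 · 66 + 20
  66 = 3 · 20 + 6
  20 = 3 · 6 + 2
  6 = 3 · 2 + 0
gcd(628, 238) = 2.
Track Bezout coefficients alongside the remainders: start with r₀ = 628 = a·1 + b·0 (s = 1, t = 0) and r₁ = 238 = a·0 + b·1 (s = 0, t = 1); each new remainder r_{k+1} = r_{k-1} − q_k·r_k inherits s_{k+1} = s_{k-1} − q_k·s_k, t_{k+1} = t_{k-1} − q_k·t_k, so r_k = a·s_k + b·t_k at every step:
  q = 2: r = 152, s = 1 − 2·0 = 1, t = 0 − 2·1 = -2  (check: 628·1 + 238·(-2) = 152)
  q = 1: r = 86, s = 0 − 1·1 = -1, t = 1 − 1·(-2) = 3  (check: 628·(-1) + 238·3 = 86)
  q = 1: r = 66, s = 1 − 1·(-1) = 2, t = -2 − 1·3 = -5  (check: 628·2 + 238·(-5) = 66)
  q = 1: r = 20, s = -1 − 1·2 = -3, t = 3 − 1·(-5) = 8  (check: 628·(-3) + 238·8 = 20)
  q = 3: r = 6, s = 2 − 3·(-3) = 11, t = -5 − 3·8 = -29  (check: 628·11 + 238·(-29) = 6)
  q = 3: r = 2, s = -3 − 3·11 = -36, t = 8 − 3·(-29) = 95  (check: 628·(-36) + 238·95 = 2)
The row with r = 2 (the gcd) gives the Bezout coefficients s = -36, t = 95.
Result: 628 · (-36) + 238 · (95) = 2.

gcd(628, 238) = 2; s = -36, t = 95 (check: 628·(-36) + 238·95 = 2).


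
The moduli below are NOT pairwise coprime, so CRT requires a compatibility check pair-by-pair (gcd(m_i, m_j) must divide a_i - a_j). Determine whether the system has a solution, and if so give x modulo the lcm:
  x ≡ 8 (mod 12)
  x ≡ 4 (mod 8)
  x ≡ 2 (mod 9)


Moduli 12, 8, 9 are not pairwise coprime, so CRT works modulo lcm(m_i) when all pairwise compatibility conditions hold.
Pairwise compatibility: gcd(m_i, m_j) must divide a_i - a_j for every pair.
Merge one congruence at a time:
  Start: x ≡ 8 (mod 12).
  Combine with x ≡ 4 (mod 8): gcd(12, 8) = 4; 4 - 8 = -4, which IS divisible by 4, so compatible.
    Write x = 8 + 12·t and substitute into x ≡ 4 (mod 8): 12·t ≡ 4 − 8 = -4 (mod 8).
    Divide the congruence (and modulus) by g = 4: 3·t ≡ -1 (mod 2).
    Reduce coefficients mod 2: 1·t ≡ 1 (mod 2).
    So t ≡ 1 (mod 2).
    Then x = 8 + 12·1 = 20, valid modulo lcm(12, 8) = 24: x ≡ 20 (mod 24).
  Combine with x ≡ 2 (mod 9): gcd(24, 9) = 3; 2 - 20 = -18, which IS divisible by 3, so compatible.
    Write x = 20 + 24·t and substitute into x ≡ 2 (mod 9): 24·t ≡ 2 − 20 = -18 (mod 9).
    Divide the congruence (and modulus) by g = 3: 8·t ≡ -6 (mod 3).
    Reduce coefficients mod 3: 2·t ≡ 0 (mod 3).
    The inverse of 2 mod 3 is 2 (since 2·2 = 4 = 1·3 + 1), so t ≡ 2·0 = 0 ≡ 0 (mod 3).
    Then x = 20 + 24·0 = 20, valid modulo lcm(24, 9) = 72: x ≡ 20 (mod 72).
Verify: 20 mod 12 = 8, 20 mod 8 = 4, 20 mod 9 = 2.

x ≡ 20 (mod 72).


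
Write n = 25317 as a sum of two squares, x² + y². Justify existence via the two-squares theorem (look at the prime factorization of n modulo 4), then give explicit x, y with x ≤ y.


Step 1: Factor n = 25317 = 3^2 · 29 · 97.
Step 2: Check the mod-4 condition on each prime factor: 3 ≡ 3 (mod 4), exponent 2 (must be even); 29 ≡ 1 (mod 4), exponent 1; 97 ≡ 1 (mod 4), exponent 1.
All primes ≡ 3 (mod 4) appear to even exponent (or don't appear), so by the two-squares theorem n IS expressible as a sum of two squares.
Step 3: Build a representation. Group n = k² · m with k = 3 and m = 29 · 97 = 2813 (a product of primes ≡ 1 (mod 4)); a representation of m scales to one of n via (k·x)² + (k·y)² = k²(x² + y²). Each prime p ≡ 1 (mod 4) is itself a sum of two squares; find a² by testing p − a² for a perfect square:
  29: 29 − 1² = 28, 29 − 2² = 25 = 5² ⇒ 29 = 2² + 5².
  97: 97 − 1² = 96, 97 − 2² = 93, 97 − 3² = 88, 97 − 4² = 81 = 9² ⇒ 97 = 4² + 9².
  Combine using the Brahmagupta–Fibonacci identity (a² + b²)(c² + d²) = (ac − bd)² + (ad + bc)² = (ac + bd)² + (ad − bc)²:
  29 · 97 = 2813: from (2² + 5²)(4² + 9²), take (2·4 − 5·9, 2·9 + 5·4) = (8 − 45, 18 + 20) = (-37, 38); dropping signs (only squares matter) gives (37, 38); check 37² + 38² = 1369 + 1444 = 2813 ✓.
  Scale by k = 3: (3·37, 3·38) = (111, 114).
Step 4: Order so x ≤ y and verify: 111² + 114² = 12321 + 12996 = 25317 = n. ✓

n = 25317 = 111² + 114² (one valid representation with x ≤ y).


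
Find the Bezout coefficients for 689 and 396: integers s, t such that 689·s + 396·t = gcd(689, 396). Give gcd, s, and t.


Euclidean algorithm on (689, 396) — divide until remainder is 0:
  689 = 1 · 396 + 293
  396 = 1 · 293 + 103
  293 = 2 · 103 + 87
  103 = 1 · 87 + 16
  87 = 5 · 16 + 7
  16 = 2 · 7 + 2
  7 = 3 · 2 + 1
  2 = 2 · 1 + 0
gcd(689, 396) = 1.
Track Bezout coefficients alongside the remainders: start with r₀ = 689 = a·1 + b·0 (s = 1, t = 0) and r₁ = 396 = a·0 + b·1 (s = 0, t = 1); each new remainder r_{k+1} = r_{k-1} − q_k·r_k inherits s_{k+1} = s_{k-1} − q_k·s_k, t_{k+1} = t_{k-1} − q_k·t_k, so r_k = a·s_k + b·t_k at every step:
  q = 1: r = 293, s = 1 − 1·0 = 1, t = 0 − 1·1 = -1  (check: 689·1 + 396·(-1) = 293)
  q = 1: r = 103, s = 0 − 1·1 = -1, t = 1 − 1·(-1) = 2  (check: 689·(-1) + 396·2 = 103)
  q = 2: r = 87, s = 1 − 2·(-1) = 3, t = -1 − 2·2 = -5  (check: 689·3 + 396·(-5) = 87)
  q = 1: r = 16, s = -1 − 1·3 = -4, t = 2 − 1·(-5) = 7  (check: 689·(-4) + 396·7 = 16)
  q = 5: r = 7, s = 3 − 5·(-4) = 23, t = -5 − 5·7 = -40  (check: 689·23 + 396·(-40) = 7)
  q = 2: r = 2, s = -4 − 2·23 = -50, t = 7 − 2·(-40) = 87  (check: 689·(-50) + 396·87 = 2)
  q = 3: r = 1, s = 23 − 3·(-50) = 173, t = -40 − 3·87 = -301  (check: 689·173 + 396·(-301) = 1)
The row with r = 1 (the gcd) gives the Bezout coefficients s = 173, t = -301.
Result: 689 · (173) + 396 · (-301) = 1.

gcd(689, 396) = 1; s = 173, t = -301 (check: 689·173 + 396·(-301) = 1).


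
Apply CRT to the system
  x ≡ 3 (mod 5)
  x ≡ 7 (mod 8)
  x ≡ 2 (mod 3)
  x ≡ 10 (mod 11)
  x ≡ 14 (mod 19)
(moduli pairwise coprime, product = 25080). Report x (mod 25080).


Product of moduli M = 5 · 8 · 3 · 11 · 19 = 25080.
Merge one congruence at a time:
  Start: x ≡ 3 (mod 5).
  Combine with x ≡ 7 (mod 8); new modulus lcm = 40.
    Write x = 3 + 5·t and substitute into x ≡ 7 (mod 8): 5·t ≡ 7 − 3 = 4 (mod 8).
    The inverse of 5 mod 8 is 5 (since 5·5 = 25 = 3·8 + 1), so t ≡ 5·4 = 20 ≡ 4 (mod 8).
    Then x = 3 + 5·4 = 23, valid modulo lcm(5, 8) = 40: x ≡ 23 (mod 40).
  Combine with x ≡ 2 (mod 3); new modulus lcm = 120.
    Write x = 23 + 40·t and substitute into x ≡ 2 (mod 3): 40·t ≡ 2 − 23 = -21 (mod 3).
    Reduce coefficients mod 3: 1·t ≡ 0 (mod 3).
    So t ≡ 0 (mod 3).
    Then x = 23 + 40·0 = 23, valid modulo lcm(40, 3) = 120: x ≡ 23 (mod 120).
  Combine with x ≡ 10 (mod 11); new modulus lcm = 1320.
    Write x = 23 + 120·t and substitute into x ≡ 10 (mod 11): 120·t ≡ 10 − 23 = -13 (mod 11).
    Reduce coefficients mod 11: 10·t ≡ 9 (mod 11).
    The inverse of 10 mod 11 is 10 (since 10·10 = 100 = 9·11 + 1), so t ≡ 10·9 = 90 ≡ 2 (mod 11).
    Then x = 23 + 120·2 = 263, valid modulo lcm(120, 11) = 1320: x ≡ 263 (mod 1320).
  Combine with x ≡ 14 (mod 19); new modulus lcm = 25080.
    Write x = 263 + 1320·t and substitute into x ≡ 14 (mod 19): 1320·t ≡ 14 − 263 = -249 (mod 19).
    Reduce coefficients mod 19: 9·t ≡ 17 (mod 19).
    The inverse of 9 mod 19 is 17 (since 9·17 = 153 = 8·19 + 1), so t ≡ 17·17 = 289 ≡ 4 (mod 19).
    Then x = 263 + 1320·4 = 5543, valid modulo lcm(1320, 19) = 25080: x ≡ 5543 (mod 25080).
Verify against each original: 5543 mod 5 = 3, 5543 mod 8 = 7, 5543 mod 3 = 2, 5543 mod 11 = 10, 5543 mod 19 = 14.

x ≡ 5543 (mod 25080).


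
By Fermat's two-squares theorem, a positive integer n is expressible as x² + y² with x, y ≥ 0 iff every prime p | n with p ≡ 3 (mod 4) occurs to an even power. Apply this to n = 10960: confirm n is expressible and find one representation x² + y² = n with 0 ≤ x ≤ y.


Step 1: Factor n = 10960 = 2^4 · 5 · 137.
Step 2: Check the mod-4 condition on each prime factor: 2 = 2 (special); 5 ≡ 1 (mod 4), exponent 1; 137 ≡ 1 (mod 4), exponent 1.
All primes ≡ 3 (mod 4) appear to even exponent (or don't appear), so by the two-squares theorem n IS expressible as a sum of two squares.
Step 3: Build a representation. Group n = k² · m with k = 4 and m = 5 · 137 = 685 (a product of primes ≡ 1 (mod 4)); a representation of m scales to one of n via (k·x)² + (k·y)² = k²(x² + y²). Each prime p ≡ 1 (mod 4) is itself a sum of two squares; find a² by testing p − a² for a perfect square:
  5: 5 − 1² = 4 = 2² ⇒ 5 = 1² + 2².
  137: 137 − 1² = 136, 137 − 2² = 133, 137 − 3² = 128, 137 − 4² = 121 = 11² ⇒ 137 = 4² + 11².
  Combine using the Brahmagupta–Fibonacci identity (a² + b²)(c² + d²) = (ac − bd)² + (ad + bc)² = (ac + bd)² + (ad − bc)²:
  5 · 137 = 685: from (1² + 2²)(4² + 11²), take (1·4 − 2·11, 1·11 + 2·4) = (4 − 22, 11 + 8) = (-18, 19); dropping signs (only squares matter) gives (18, 19); check 18² + 19² = 324 + 361 = 685 ✓.
  Scale by k = 4: (4·18, 4·19) = (72, 76).
Step 4: Order so x ≤ y and verify: 72² + 76² = 5184 + 5776 = 10960 = n. ✓

n = 10960 = 72² + 76² (one valid representation with x ≤ y).


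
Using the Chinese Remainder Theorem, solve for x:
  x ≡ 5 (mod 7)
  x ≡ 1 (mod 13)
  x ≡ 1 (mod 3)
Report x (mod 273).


Moduli 7, 13, 3 are pairwise coprime; by CRT there is a unique solution modulo M = 7 · 13 · 3 = 273.
Solve pairwise, accumulating the modulus:
  Start with x ≡ 5 (mod 7).
  Combine with x ≡ 1 (mod 13): since gcd(7, 13) = 1, we get a unique residue mod 91.
    Write x = 5 + 7·t and substitute into x ≡ 1 (mod 13): 7·t ≡ 1 − 5 = -4 (mod 13).
    Reduce coefficients mod 13: 7·t ≡ 9 (mod 13).
    The inverse of 7 mod 13 is 2 (since 7·2 = 14 = 1·13 + 1), so t ≡ 2·9 = 18 ≡ 5 (mod 13).
    Then x = 5 + 7·5 = 40, valid modulo lcm(7, 13) = 91: x ≡ 40 (mod 91).
  Combine with x ≡ 1 (mod 3): since gcd(91, 3) = 1, we get a unique residue mod 273.
    Write x = 40 + 91·t and substitute into x ≡ 1 (mod 3): 91·t ≡ 1 − 40 = -39 (mod 3).
    Reduce coefficients mod 3: 1·t ≡ 0 (mod 3).
    So t ≡ 0 (mod 3).
    Then x = 40 + 91·0 = 40, valid modulo lcm(91, 3) = 273: x ≡ 40 (mod 273).
Verify: 40 mod 7 = 5 ✓, 40 mod 13 = 1 ✓, 40 mod 3 = 1 ✓.

x ≡ 40 (mod 273).


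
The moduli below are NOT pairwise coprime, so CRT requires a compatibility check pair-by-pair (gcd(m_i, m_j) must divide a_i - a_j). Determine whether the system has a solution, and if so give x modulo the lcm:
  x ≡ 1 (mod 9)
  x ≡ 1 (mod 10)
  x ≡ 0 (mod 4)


Moduli 9, 10, 4 are not pairwise coprime, so CRT works modulo lcm(m_i) when all pairwise compatibility conditions hold.
Pairwise compatibility: gcd(m_i, m_j) must divide a_i - a_j for every pair.
Merge one congruence at a time:
  Start: x ≡ 1 (mod 9).
  Combine with x ≡ 1 (mod 10): gcd(9, 10) = 1; 1 - 1 = 0, which IS divisible by 1, so compatible.
    Write x = 1 + 9·t and substitute into x ≡ 1 (mod 10): 9·t ≡ 1 − 1 = 0 (mod 10).
    The inverse of 9 mod 10 is 9 (since 9·9 = 81 = 8·10 + 1), so t ≡ 9·0 = 0 ≡ 0 (mod 10).
    Then x = 1 + 9·0 = 1, valid modulo lcm(9, 10) = 90: x ≡ 1 (mod 90).
  Combine with x ≡ 0 (mod 4): gcd(90, 4) = 2, and 0 - 1 = -1 is NOT divisible by 2.
    ⇒ system is inconsistent (no integer solution).

No solution (the system is inconsistent).


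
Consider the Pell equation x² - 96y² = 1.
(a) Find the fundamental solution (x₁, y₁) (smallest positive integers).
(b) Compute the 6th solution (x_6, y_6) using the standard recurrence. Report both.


Step 1: Find the fundamental solution (x₁, y₁) of x² - 96y² = 1.
  Expand √96 as a continued fraction. a₀ = ⌊√96⌋ = 9; iterate m_{k+1} = d_k·a_k − m_k, d_{k+1} = (96 − m_{k+1}²)/d_k, a_{k+1} = ⌊(a₀ + m_{k+1})/d_{k+1}⌋ (starting m₀ = 0, d₀ = 1), with convergents p_k = a_k·p_{k-1} + p_{k-2}, q_k = a_k·q_{k-1} + q_{k-2} (p₋₁ = 1, q₋₁ = 0):
  k = 0: a₀ = 9; p₀/q₀ = 9/1; p₀² − 96·q₀² = 81 − 96 = -15.
  k = 1: m = 9, d = 15, a = ⌊(9 + 9)/15⌋ = 1; p/q = (1·9 + 1)/(1·1 + 0) = 10/1; p² − 96·q² = 100 − 96 = 4.
  k = 2: m = 6, d = 4, a = ⌊(9 + 6)/4⌋ = 3; p/q = (3·10 + 9)/(3·1 + 1) = 39/4; p² − 96·q² = 1521 − 1536 = -15.
  k = 3: m = 6, d = 15, a = ⌊(9 + 6)/15⌋ = 1; p/q = (1·39 + 10)/(1·4 + 1) = 49/5; p² − 96·q² = 2401 − 2400 = 1.
  The first convergent with p² − 96·q² = 1 gives the fundamental solution (x₁, y₁) = (49, 5).
Step 2: Apply the recurrence (x_{n+1}, y_{n+1}) = (x₁x_n + 96y₁y_n, x₁y_n + y₁x_n) repeatedly.
  From (x_1, y_1) = (49, 5): x_2 = 49·49 + 96·5·5 = 4801; y_2 = 49·5 + 5·49 = 490.
  From (x_2, y_2) = (4801, 490): x_3 = 49·4801 + 96·5·490 = 470449; y_3 = 49·490 + 5·4801 = 48015.
  From (x_3, y_3) = (470449, 48015): x_4 = 49·470449 + 96·5·48015 = 46099201; y_4 = 49·48015 + 5·470449 = 4704980.
  From (x_4, y_4) = (46099201, 4704980): x_5 = 49·46099201 + 96·5·4704980 = 4517251249; y_5 = 49·4704980 + 5·46099201 = 461040025.
  From (x_5, y_5) = (4517251249, 461040025): x_6 = 49·4517251249 + 96·5·461040025 = 442644523201; y_6 = 49·461040025 + 5·4517251249 = 45177217470.
Step 3: Verify x_6² - 96·y_6² = 195934173919840627286401 - 195934173919840627286400 = 1 (should be 1). ✓

(x_1, y_1) = (49, 5); (x_6, y_6) = (442644523201, 45177217470).


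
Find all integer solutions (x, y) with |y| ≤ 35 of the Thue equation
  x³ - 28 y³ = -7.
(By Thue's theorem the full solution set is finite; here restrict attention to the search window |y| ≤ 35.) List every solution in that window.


The equation is x³ - 28y³ = -7. For fixed y, x³ = 28·y³ − 7, so a solution requires the RHS to be a perfect cube.
Strategy: iterate y from -35 to 35, compute RHS = 28·y³ − 7, and check whether it is a (positive or negative) perfect cube.
Check small values of y:
  y = 0: RHS = -7 is not a perfect cube.
  y = 1: RHS = 21 is not a perfect cube.
  y = -1: RHS = -35 is not a perfect cube.
  y = 2: RHS = 217 is not a perfect cube.
  y = -2: RHS = -231 is not a perfect cube.
  y = 3: RHS = 749 is not a perfect cube.
  y = -3: RHS = -763 is not a perfect cube.
Continuing the search up to |y| = 35 finds no solutions either.
No (x, y) in the scanned range satisfies the equation.

No integer solutions with |y| ≤ 35.


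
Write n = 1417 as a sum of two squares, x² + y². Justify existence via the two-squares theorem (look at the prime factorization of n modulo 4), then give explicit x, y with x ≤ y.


Step 1: Factor n = 1417 = 13 · 109.
Step 2: Check the mod-4 condition on each prime factor: 13 ≡ 1 (mod 4), exponent 1; 109 ≡ 1 (mod 4), exponent 1.
All primes ≡ 3 (mod 4) appear to even exponent (or don't appear), so by the two-squares theorem n IS expressible as a sum of two squares.
Step 3: Build a representation. Here n = 13 · 109 is a product of primes ≡ 1 (mod 4). Each prime p ≡ 1 (mod 4) is itself a sum of two squares; find a² by testing p − a² for a perfect square:
  13: 13 − 1² = 12, 13 − 2² = 9 = 3² ⇒ 13 = 2² + 3².
  109: 109 − 1² = 108, 109 − 2² = 105, 109 − 3² = 100 = 10² ⇒ 109 = 3² + 10².
  Combine using the Brahmagupta–Fibonacci identity (a² + b²)(c² + d²) = (ac − bd)² + (ad + bc)² = (ac + bd)² + (ad − bc)²:
  13 · 109 = 1417: from (2² + 3²)(3² + 10²), take (2·3 − 3·10, 2·10 + 3·3) = (6 − 30, 20 + 9) = (-24, 29); dropping signs (only squares matter) gives (24, 29); check 24² + 29² = 576 + 841 = 1417 ✓.
Step 4: Order so x ≤ y and verify: 24² + 29² = 576 + 841 = 1417 = n. ✓

n = 1417 = 24² + 29² (one valid representation with x ≤ y).
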